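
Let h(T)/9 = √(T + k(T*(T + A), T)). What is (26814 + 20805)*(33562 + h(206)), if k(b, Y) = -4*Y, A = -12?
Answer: 1598188878 + 428571*I*√618 ≈ 1.5982e+9 + 1.0654e+7*I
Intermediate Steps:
h(T) = 9*√3*√(-T) (h(T) = 9*√(T - 4*T) = 9*√(-3*T) = 9*(√3*√(-T)) = 9*√3*√(-T))
(26814 + 20805)*(33562 + h(206)) = (26814 + 20805)*(33562 + 9*√3*√(-1*206)) = 47619*(33562 + 9*√3*√(-206)) = 47619*(33562 + 9*√3*(I*√206)) = 47619*(33562 + 9*I*√618) = 1598188878 + 428571*I*√618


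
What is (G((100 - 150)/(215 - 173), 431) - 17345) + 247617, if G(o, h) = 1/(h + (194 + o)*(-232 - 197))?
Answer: 132634369273/575990 ≈ 2.3027e+5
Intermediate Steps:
G(o, h) = 1/(-83226 + h - 429*o) (G(o, h) = 1/(h + (194 + o)*(-429)) = 1/(h + (-83226 - 429*o)) = 1/(-83226 + h - 429*o))
(G((100 - 150)/(215 - 173), 431) - 17345) + 247617 = (1/(-83226 + 431 - 429*(100 - 150)/(215 - 173)) - 17345) + 247617 = (1/(-83226 + 431 - (-21450)/42) - 17345) + 247617 = (1/(-83226 + 431 - 429*(-25/21)) - 17345) + 247617 = (1/(-83226 + 431 + 3575/7) - 17345) + 247617 = (1/(-575990/7) - 17345) + 247617 = (-7/575990 - 17345) + 247617 = -9990546557/575990 + 247617 = 132634369273/575990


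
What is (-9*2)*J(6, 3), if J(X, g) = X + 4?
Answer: -180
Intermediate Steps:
J(X, g) = 4 + X
(-9*2)*J(6, 3) = (-9*2)*(4 + 6) = -18*10 = -180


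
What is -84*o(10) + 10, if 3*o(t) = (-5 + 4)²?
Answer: -18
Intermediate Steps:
o(t) = ⅓ (o(t) = (-5 + 4)²/3 = (⅓)*(-1)² = (⅓)*1 = ⅓)
-84*o(10) + 10 = -84*⅓ + 10 = -28 + 10 = -18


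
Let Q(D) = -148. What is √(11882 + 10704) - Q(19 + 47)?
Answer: 148 + √22586 ≈ 298.29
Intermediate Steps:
√(11882 + 10704) - Q(19 + 47) = √(11882 + 10704) - 1*(-148) = √22586 + 148 = 148 + √22586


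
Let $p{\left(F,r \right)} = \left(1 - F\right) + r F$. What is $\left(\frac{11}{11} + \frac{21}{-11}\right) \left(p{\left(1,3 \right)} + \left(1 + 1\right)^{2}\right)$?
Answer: $- \frac{70}{11} \approx -6.3636$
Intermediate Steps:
$p{\left(F,r \right)} = 1 - F + F r$ ($p{\left(F,r \right)} = \left(1 - F\right) + F r = 1 - F + F r$)
$\left(\frac{11}{11} + \frac{21}{-11}\right) \left(p{\left(1,3 \right)} + \left(1 + 1\right)^{2}\right) = \left(\frac{11}{11} + \frac{21}{-11}\right) \left(\left(1 - 1 + 1 \cdot 3\right) + \left(1 + 1\right)^{2}\right) = \left(11 \cdot \frac{1}{11} + 21 \left(- \frac{1}{11}\right)\right) \left(\left(1 - 1 + 3\right) + 2^{2}\right) = \left(1 - \frac{21}{11}\right) \left(3 + 4\right) = \left(- \frac{10}{11}\right) 7 = - \frac{70}{11}$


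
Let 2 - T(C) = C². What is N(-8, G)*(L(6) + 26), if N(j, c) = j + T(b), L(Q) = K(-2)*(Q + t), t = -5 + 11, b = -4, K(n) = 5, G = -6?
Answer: -1892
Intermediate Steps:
t = 6
T(C) = 2 - C²
L(Q) = 30 + 5*Q (L(Q) = 5*(Q + 6) = 5*(6 + Q) = 30 + 5*Q)
N(j, c) = -14 + j (N(j, c) = j + (2 - 1*(-4)²) = j + (2 - 1*16) = j + (2 - 16) = j - 14 = -14 + j)
N(-8, G)*(L(6) + 26) = (-14 - 8)*((30 + 5*6) + 26) = -22*((30 + 30) + 26) = -22*(60 + 26) = -22*86 = -1892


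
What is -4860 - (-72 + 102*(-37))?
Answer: -1014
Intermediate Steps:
-4860 - (-72 + 102*(-37)) = -4860 - (-72 - 3774) = -4860 - 1*(-3846) = -4860 + 3846 = -1014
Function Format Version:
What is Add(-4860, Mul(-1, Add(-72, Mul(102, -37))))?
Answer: -1014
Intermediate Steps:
Add(-4860, Mul(-1, Add(-72, Mul(102, -37)))) = Add(-4860, Mul(-1, Add(-72, -3774))) = Add(-4860, Mul(-1, -3846)) = Add(-4860, 3846) = -1014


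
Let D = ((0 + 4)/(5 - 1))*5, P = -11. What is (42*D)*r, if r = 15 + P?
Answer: 840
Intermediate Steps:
r = 4 (r = 15 - 11 = 4)
D = 5 (D = (4/4)*5 = (4*(1/4))*5 = 1*5 = 5)
(42*D)*r = (42*5)*4 = 210*4 = 840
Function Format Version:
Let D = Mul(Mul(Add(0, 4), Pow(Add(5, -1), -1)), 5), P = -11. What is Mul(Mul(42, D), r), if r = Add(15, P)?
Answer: 840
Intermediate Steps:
r = 4 (r = Add(15, -11) = 4)
D = 5 (D = Mul(Mul(4, Pow(4, -1)), 5) = Mul(Mul(4, Rational(1, 4)), 5) = Mul(1, 5) = 5)
Mul(Mul(42, D), r) = Mul(Mul(42, 5), 4) = Mul(210, 4) = 840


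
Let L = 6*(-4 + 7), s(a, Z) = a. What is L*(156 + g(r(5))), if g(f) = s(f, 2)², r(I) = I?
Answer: 3258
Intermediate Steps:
L = 18 (L = 6*3 = 18)
g(f) = f²
L*(156 + g(r(5))) = 18*(156 + 5²) = 18*(156 + 25) = 18*181 = 3258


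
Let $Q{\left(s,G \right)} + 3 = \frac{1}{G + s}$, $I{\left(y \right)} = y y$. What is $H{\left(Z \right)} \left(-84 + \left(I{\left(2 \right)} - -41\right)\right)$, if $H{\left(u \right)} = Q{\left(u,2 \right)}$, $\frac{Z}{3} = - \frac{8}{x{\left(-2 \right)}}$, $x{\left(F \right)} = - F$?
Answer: $\frac{1209}{10} \approx 120.9$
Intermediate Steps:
$I{\left(y \right)} = y^{2}$
$Z = -12$ ($Z = 3 \left(- \frac{8}{\left(-1\right) \left(-2\right)}\right) = 3 \left(- \frac{8}{2}\right) = 3 \left(\left(-8\right) \frac{1}{2}\right) = 3 \left(-4\right) = -12$)
$Q{\left(s,G \right)} = -3 + \frac{1}{G + s}$
$H{\left(u \right)} = \frac{-5 - 3 u}{2 + u}$ ($H{\left(u \right)} = \frac{1 - 6 - 3 u}{2 + u} = \frac{-5 - 3 u}{2 + u}$)
$H{\left(Z \right)} \left(-84 + \left(I{\left(2 \right)} - -41\right)\right) = \frac{-5 - -36}{2 - 12} \left(-84 + \left(2^{2} - -41\right)\right) = \frac{-5 + 36}{-10} \left(-84 + \left(4 + 41\right)\right) = \left(- \frac{1}{10}\right) 31 \left(-84 + 45\right) = \left(- \frac{31}{10}\right) \left(-39\right) = \frac{1209}{10}$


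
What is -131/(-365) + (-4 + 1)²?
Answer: 3416/365 ≈ 9.3589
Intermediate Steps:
-131/(-365) + (-4 + 1)² = -131*(-1/365) + (-3)² = 131/365 + 9 = 3416/365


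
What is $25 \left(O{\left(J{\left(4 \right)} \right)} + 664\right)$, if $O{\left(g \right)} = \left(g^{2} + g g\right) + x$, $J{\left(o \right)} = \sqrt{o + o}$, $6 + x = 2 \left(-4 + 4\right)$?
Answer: $16850$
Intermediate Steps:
$x = -6$ ($x = -6 + 2 \left(-4 + 4\right) = -6 + 2 \cdot 0 = -6 + 0 = -6$)
$J{\left(o \right)} = \sqrt{2} \sqrt{o}$ ($J{\left(o \right)} = \sqrt{2 o} = \sqrt{2} \sqrt{o}$)
$O{\left(g \right)} = -6 + 2 g^{2}$ ($O{\left(g \right)} = \left(g^{2} + g g\right) - 6 = \left(g^{2} + g^{2}\right) - 6 = 2 g^{2} - 6 = -6 + 2 g^{2}$)
$25 \left(O{\left(J{\left(4 \right)} \right)} + 664\right) = 25 \left(\left(-6 + 2 \left(\sqrt{2} \sqrt{4}\right)^{2}\right) + 664\right) = 25 \left(\left(-6 + 2 \left(\sqrt{2} \cdot 2\right)^{2}\right) + 664\right) = 25 \left(\left(-6 + 2 \left(2 \sqrt{2}\right)^{2}\right) + 664\right) = 25 \left(\left(-6 + 2 \cdot 8\right) + 664\right) = 25 \left(\left(-6 + 16\right) + 664\right) = 25 \left(10 + 664\right) = 25 \cdot 674 = 16850$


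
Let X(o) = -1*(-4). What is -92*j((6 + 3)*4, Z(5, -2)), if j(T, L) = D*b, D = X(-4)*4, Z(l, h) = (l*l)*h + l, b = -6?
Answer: 8832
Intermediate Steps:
X(o) = 4
Z(l, h) = l + h*l² (Z(l, h) = l²*h + l = h*l² + l = l + h*l²)
D = 16 (D = 4*4 = 16)
j(T, L) = -96 (j(T, L) = 16*(-6) = -96)
-92*j((6 + 3)*4, Z(5, -2)) = -92*(-96) = 8832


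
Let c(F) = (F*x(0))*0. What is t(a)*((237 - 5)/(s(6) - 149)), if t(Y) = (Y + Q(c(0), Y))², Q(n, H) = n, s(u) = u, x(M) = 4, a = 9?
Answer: -18792/143 ≈ -131.41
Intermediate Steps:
c(F) = 0 (c(F) = (F*4)*0 = (4*F)*0 = 0)
t(Y) = Y² (t(Y) = (Y + 0)² = Y²)
t(a)*((237 - 5)/(s(6) - 149)) = 9²*((237 - 5)/(6 - 149)) = 81*(232/(-143)) = 81*(232*(-1/143)) = 81*(-232/143) = -18792/143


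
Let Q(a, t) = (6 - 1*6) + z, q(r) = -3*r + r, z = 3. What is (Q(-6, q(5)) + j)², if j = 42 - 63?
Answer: 324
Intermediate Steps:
q(r) = -2*r
Q(a, t) = 3 (Q(a, t) = (6 - 1*6) + 3 = (6 - 6) + 3 = 0 + 3 = 3)
j = -21
(Q(-6, q(5)) + j)² = (3 - 21)² = (-18)² = 324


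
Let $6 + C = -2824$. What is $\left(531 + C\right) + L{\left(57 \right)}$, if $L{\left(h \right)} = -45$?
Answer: $-2344$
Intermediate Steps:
$C = -2830$ ($C = -6 - 2824 = -2830$)
$\left(531 + C\right) + L{\left(57 \right)} = \left(531 - 2830\right) - 45 = -2299 - 45 = -2344$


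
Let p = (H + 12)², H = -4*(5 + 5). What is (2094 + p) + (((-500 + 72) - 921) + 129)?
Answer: 1658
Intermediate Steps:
H = -40 (H = -4*10 = -40)
p = 784 (p = (-40 + 12)² = (-28)² = 784)
(2094 + p) + (((-500 + 72) - 921) + 129) = (2094 + 784) + (((-500 + 72) - 921) + 129) = 2878 + ((-428 - 921) + 129) = 2878 + (-1349 + 129) = 2878 - 1220 = 1658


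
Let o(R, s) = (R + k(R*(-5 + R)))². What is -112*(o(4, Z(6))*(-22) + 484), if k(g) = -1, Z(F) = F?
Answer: -32032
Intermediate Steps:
o(R, s) = (-1 + R)² (o(R, s) = (R - 1)² = (-1 + R)²)
-112*(o(4, Z(6))*(-22) + 484) = -112*((-1 + 4)²*(-22) + 484) = -112*(3²*(-22) + 484) = -112*(9*(-22) + 484) = -112*(-198 + 484) = -112*286 = -32032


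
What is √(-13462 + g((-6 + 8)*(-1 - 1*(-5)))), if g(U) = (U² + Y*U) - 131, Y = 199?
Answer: I*√11937 ≈ 109.26*I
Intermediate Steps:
g(U) = -131 + U² + 199*U (g(U) = (U² + 199*U) - 131 = -131 + U² + 199*U)
√(-13462 + g((-6 + 8)*(-1 - 1*(-5)))) = √(-13462 + (-131 + ((-6 + 8)*(-1 - 1*(-5)))² + 199*((-6 + 8)*(-1 - 1*(-5))))) = √(-13462 + (-131 + (2*(-1 + 5))² + 199*(2*(-1 + 5)))) = √(-13462 + (-131 + (2*4)² + 199*(2*4))) = √(-13462 + (-131 + 8² + 199*8)) = √(-13462 + (-131 + 64 + 1592)) = √(-13462 + 1525) = √(-11937) = I*√11937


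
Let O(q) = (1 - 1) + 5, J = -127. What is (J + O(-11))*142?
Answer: -17324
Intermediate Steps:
O(q) = 5 (O(q) = 0 + 5 = 5)
(J + O(-11))*142 = (-127 + 5)*142 = -122*142 = -17324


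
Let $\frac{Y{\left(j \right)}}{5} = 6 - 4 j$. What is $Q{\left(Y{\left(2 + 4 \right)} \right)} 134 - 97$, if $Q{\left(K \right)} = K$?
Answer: $-12157$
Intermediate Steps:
$Y{\left(j \right)} = 30 - 20 j$ ($Y{\left(j \right)} = 5 \left(6 - 4 j\right) = 30 - 20 j$)
$Q{\left(Y{\left(2 + 4 \right)} \right)} 134 - 97 = \left(30 - 20 \left(2 + 4\right)\right) 134 - 97 = \left(30 - 120\right) 134 - 97 = \left(-90\right) 134 - 97 = -12060 - 97 = -12157$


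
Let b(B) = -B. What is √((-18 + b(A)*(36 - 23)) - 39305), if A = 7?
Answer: I*√39414 ≈ 198.53*I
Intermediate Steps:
√((-18 + b(A)*(36 - 23)) - 39305) = √((-18 + (-1*7)*(36 - 23)) - 39305) = √((-18 - 7*13) - 39305) = √((-18 - 91) - 39305) = √(-109 - 39305) = √(-39414) = I*√39414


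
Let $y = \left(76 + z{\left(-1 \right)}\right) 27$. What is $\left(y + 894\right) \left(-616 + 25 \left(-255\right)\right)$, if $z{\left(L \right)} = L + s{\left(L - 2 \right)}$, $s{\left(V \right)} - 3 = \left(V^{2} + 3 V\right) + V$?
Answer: $-20406729$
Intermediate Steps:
$s{\left(V \right)} = 3 + V^{2} + 4 V$ ($s{\left(V \right)} = 3 + \left(\left(V^{2} + 3 V\right) + V\right) = 3 + \left(V^{2} + 4 V\right) = 3 + V^{2} + 4 V$)
$z{\left(L \right)} = -5 + \left(-2 + L\right)^{2} + 5 L$ ($z{\left(L \right)} = L + \left(3 + \left(L - 2\right)^{2} + 4 \left(L - 2\right)\right) = L + \left(3 + \left(-2 + L\right)^{2} + 4 \left(-2 + L\right)\right) = L + \left(3 + \left(-2 + L\right)^{2} + \left(-8 + 4 L\right)\right) = L + \left(-5 + \left(-2 + L\right)^{2} + 4 L\right) = -5 + \left(-2 + L\right)^{2} + 5 L$)
$y = 2025$ ($y = \left(76 - \left(2 - 1\right)\right) 27 = \left(76 - 1\right) 27 = 75 \cdot 27 = 2025$)
$\left(y + 894\right) \left(-616 + 25 \left(-255\right)\right) = \left(2025 + 894\right) \left(-616 + 25 \left(-255\right)\right) = 2919 \left(-616 - 6375\right) = 2919 \left(-6991\right) = -20406729$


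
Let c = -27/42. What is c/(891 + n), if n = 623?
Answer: -9/21196 ≈ -0.00042461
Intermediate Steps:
c = -9/14 (c = -27*1/42 = -9/14 ≈ -0.64286)
c/(891 + n) = -9/14/(891 + 623) = -9/14/1514 = (1/1514)*(-9/14) = -9/21196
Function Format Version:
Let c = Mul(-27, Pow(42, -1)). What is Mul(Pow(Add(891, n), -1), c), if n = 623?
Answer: Rational(-9, 21196) ≈ -0.00042461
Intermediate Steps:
c = Rational(-9, 14) (c = Mul(-27, Rational(1, 42)) = Rational(-9, 14) ≈ -0.64286)
Mul(Pow(Add(891, n), -1), c) = Mul(Pow(Add(891, 623), -1), Rational(-9, 14)) = Mul(Pow(1514, -1), Rational(-9, 14)) = Mul(Rational(1, 1514), Rational(-9, 14)) = Rational(-9, 21196)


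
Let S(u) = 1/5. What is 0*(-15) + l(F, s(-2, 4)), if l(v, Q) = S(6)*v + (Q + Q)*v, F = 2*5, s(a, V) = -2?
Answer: -38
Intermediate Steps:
S(u) = 1/5
F = 10
l(v, Q) = v/5 + 2*Q*v (l(v, Q) = v/5 + (Q + Q)*v = v/5 + (2*Q)*v = v/5 + 2*Q*v)
0*(-15) + l(F, s(-2, 4)) = 0*(-15) + (1/5)*10*(1 + 10*(-2)) = 0 + (1/5)*10*(1 - 20) = 0 + (1/5)*10*(-19) = 0 - 38 = -38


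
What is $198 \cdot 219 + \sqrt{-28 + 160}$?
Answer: $43362 + 2 \sqrt{33} \approx 43374.0$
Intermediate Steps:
$198 \cdot 219 + \sqrt{-28 + 160} = 43362 + \sqrt{132} = 43362 + 2 \sqrt{33}$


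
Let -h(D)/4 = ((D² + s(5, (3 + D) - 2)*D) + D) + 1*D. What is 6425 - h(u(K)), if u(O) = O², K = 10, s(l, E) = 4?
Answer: 48825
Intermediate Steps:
h(D) = -24*D - 4*D² (h(D) = -4*(((D² + 4*D) + D) + 1*D) = -4*((D² + 5*D) + D) = -4*(D² + 6*D) = -24*D - 4*D²)
6425 - h(u(K)) = 6425 - (-4)*10²*(6 + 10²) = 6425 - (-4)*100*(6 + 100) = 6425 - (-4)*100*106 = 6425 - 1*(-42400) = 6425 + 42400 = 48825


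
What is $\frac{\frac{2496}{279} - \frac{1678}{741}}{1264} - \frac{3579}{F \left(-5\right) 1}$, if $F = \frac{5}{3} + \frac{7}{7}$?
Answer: $\frac{811871427}{3024515} \approx 268.43$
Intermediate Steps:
$F = \frac{8}{3}$ ($F = 5 \cdot \frac{1}{3} + 7 \cdot \frac{1}{7} = \frac{5}{3} + 1 = \frac{8}{3} \approx 2.6667$)
$\frac{\frac{2496}{279} - \frac{1678}{741}}{1264} - \frac{3579}{F \left(-5\right) 1} = \frac{\frac{2496}{279} - \frac{1678}{741}}{1264} - \frac{3579}{\frac{8}{3} \left(-5\right) 1} = \left(2496 \cdot \frac{1}{279} - \frac{1678}{741}\right) \frac{1}{1264} - \frac{3579}{\left(- \frac{40}{3}\right) 1} = \left(\frac{832}{93} - \frac{1678}{741}\right) \frac{1}{1264} - \frac{3579}{- \frac{40}{3}} = \frac{51162}{7657} \cdot \frac{1}{1264} - - \frac{10737}{40} = \frac{25581}{4839224} + \frac{10737}{40} = \frac{811871427}{3024515}$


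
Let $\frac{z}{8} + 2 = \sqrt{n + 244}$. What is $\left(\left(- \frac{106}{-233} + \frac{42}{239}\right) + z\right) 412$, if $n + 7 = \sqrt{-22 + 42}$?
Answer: $- \frac{352619264}{55687} + 3296 \sqrt{237 + 2 \sqrt{5}} \approx 44886.0$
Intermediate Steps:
$n = -7 + 2 \sqrt{5}$ ($n = -7 + \sqrt{-22 + 42} = -7 + \sqrt{20} = -7 + 2 \sqrt{5} \approx -2.5279$)
$z = -16 + 8 \sqrt{237 + 2 \sqrt{5}}$ ($z = -16 + 8 \sqrt{\left(-7 + 2 \sqrt{5}\right) + 244} = -16 + 8 \sqrt{237 + 2 \sqrt{5}} \approx 108.31$)
$\left(\left(- \frac{106}{-233} + \frac{42}{239}\right) + z\right) 412 = \left(\left(- \frac{106}{-233} + \frac{42}{239}\right) - \left(16 - 8 \sqrt{237 + 2 \sqrt{5}}\right)\right) 412 = \left(\left(\left(-106\right) \left(- \frac{1}{233}\right) + 42 \cdot \frac{1}{239}\right) - \left(16 - 8 \sqrt{237 + 2 \sqrt{5}}\right)\right) 412 = \left(\left(\frac{106}{233} + \frac{42}{239}\right) - \left(16 - 8 \sqrt{237 + 2 \sqrt{5}}\right)\right) 412 = \left(\frac{35120}{55687} - \left(16 - 8 \sqrt{237 + 2 \sqrt{5}}\right)\right) 412 = \left(- \frac{855872}{55687} + 8 \sqrt{237 + 2 \sqrt{5}}\right) 412 = - \frac{352619264}{55687} + 3296 \sqrt{237 + 2 \sqrt{5}}$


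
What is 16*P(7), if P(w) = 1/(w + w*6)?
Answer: 16/49 ≈ 0.32653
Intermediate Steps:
P(w) = 1/(7*w) (P(w) = 1/(w + 6*w) = 1/(7*w))
16*P(7) = 16*((⅐)/7) = 16*((⅐)*(⅐)) = 16*(1/49) = 16/49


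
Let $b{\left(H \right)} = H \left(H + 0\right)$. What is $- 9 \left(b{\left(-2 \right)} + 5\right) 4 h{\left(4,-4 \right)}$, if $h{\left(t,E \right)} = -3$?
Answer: $972$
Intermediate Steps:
$b{\left(H \right)} = H^{2}$ ($b{\left(H \right)} = H H = H^{2}$)
$- 9 \left(b{\left(-2 \right)} + 5\right) 4 h{\left(4,-4 \right)} = - 9 \left(\left(-2\right)^{2} + 5\right) 4 \left(-3\right) = - 9 \left(4 + 5\right) 4 \left(-3\right) = - 9 \cdot 9 \cdot 4 \left(-3\right) = \left(-9\right) 36 \left(-3\right) = \left(-324\right) \left(-3\right) = 972$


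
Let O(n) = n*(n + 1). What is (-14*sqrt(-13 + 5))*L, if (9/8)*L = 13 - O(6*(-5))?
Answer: 191968*I*sqrt(2)/9 ≈ 30165.0*I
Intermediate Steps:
O(n) = n*(1 + n)
L = -6856/9 (L = 8*(13 - 6*(-5)*(1 + 6*(-5)))/9 = 8*(13 - (-30)*(1 - 30))/9 = 8*(13 - (-30)*(-29))/9 = 8*(13 - 1*870)/9 = 8*(13 - 870)/9 = (8/9)*(-857) = -6856/9 ≈ -761.78)
(-14*sqrt(-13 + 5))*L = -14*sqrt(-13 + 5)*(-6856/9) = -28*I*sqrt(2)*(-6856/9) = 191968*I*sqrt(2)/9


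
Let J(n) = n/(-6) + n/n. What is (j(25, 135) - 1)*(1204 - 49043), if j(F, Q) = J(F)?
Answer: 1195975/6 ≈ 1.9933e+5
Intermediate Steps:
J(n) = 1 - n/6 (J(n) = n*(-⅙) + 1 = -n/6 + 1 = 1 - n/6)
j(F, Q) = 1 - F/6
(j(25, 135) - 1)*(1204 - 49043) = ((1 - ⅙*25) - 1)*(1204 - 49043) = ((1 - 25/6) - 1)*(-47839) = (-19/6 - 1)*(-47839) = -25/6*(-47839) = 1195975/6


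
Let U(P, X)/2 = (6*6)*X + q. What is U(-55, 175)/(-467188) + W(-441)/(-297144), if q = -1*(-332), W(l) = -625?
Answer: -912331379/34705527768 ≈ -0.026288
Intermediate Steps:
q = 332
U(P, X) = 664 + 72*X (U(P, X) = 2*((6*6)*X + 332) = 2*(36*X + 332) = 2*(332 + 36*X) = 664 + 72*X)
U(-55, 175)/(-467188) + W(-441)/(-297144) = (664 + 72*175)/(-467188) - 625/(-297144) = (664 + 12600)*(-1/467188) - 625*(-1/297144) = 13264*(-1/467188) + 625/297144 = -3316/116797 + 625/297144 = -912331379/34705527768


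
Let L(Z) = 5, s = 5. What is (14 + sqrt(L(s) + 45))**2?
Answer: 246 + 140*sqrt(2) ≈ 443.99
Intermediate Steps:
(14 + sqrt(L(s) + 45))**2 = (14 + sqrt(5 + 45))**2 = (14 + sqrt(50))**2 = (14 + 5*sqrt(2))**2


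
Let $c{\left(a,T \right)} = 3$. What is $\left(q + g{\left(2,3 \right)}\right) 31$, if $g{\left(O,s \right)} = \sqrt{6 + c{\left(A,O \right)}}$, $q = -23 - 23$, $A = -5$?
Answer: $-1333$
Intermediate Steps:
$q = -46$
$g{\left(O,s \right)} = 3$ ($g{\left(O,s \right)} = \sqrt{6 + 3} = \sqrt{9} = 3$)
$\left(q + g{\left(2,3 \right)}\right) 31 = \left(-46 + 3\right) 31 = \left(-43\right) 31 = -1333$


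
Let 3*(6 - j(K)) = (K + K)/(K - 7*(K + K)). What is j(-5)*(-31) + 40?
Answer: -5756/39 ≈ -147.59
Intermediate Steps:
j(K) = 236/39 (j(K) = 6 - (K + K)/(3*(K - 7*(K + K))) = 6 - 2*K/(3*(K - 14*K)) = 6 - 2*K/(3*((-13*K))) = 6 - 2*K*(-1/(13*K))/3 = 6 - 1/3*(-2/13) = 6 + 2/39 = 236/39)
j(-5)*(-31) + 40 = (236/39)*(-31) + 40 = -7316/39 + 40 = -5756/39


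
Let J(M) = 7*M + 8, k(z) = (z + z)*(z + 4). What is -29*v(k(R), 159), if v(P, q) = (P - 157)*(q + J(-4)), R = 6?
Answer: 149147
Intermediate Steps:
k(z) = 2*z*(4 + z) (k(z) = (2*z)*(4 + z) = 2*z*(4 + z))
J(M) = 8 + 7*M
v(P, q) = (-157 + P)*(-20 + q) (v(P, q) = (P - 157)*(q + (8 + 7*(-4))) = (-157 + P)*(q + (8 - 28)) = (-157 + P)*(q - 20) = (-157 + P)*(-20 + q))
-29*v(k(R), 159) = -29*(3140 - 157*159 - 40*6*(4 + 6) + (2*6*(4 + 6))*159) = -29*(3140 - 24963 - 40*6*10 + (2*6*10)*159) = -29*(3140 - 24963 - 20*120 + 120*159) = -29*(3140 - 24963 - 2400 + 19080) = -29*(-5143) = 149147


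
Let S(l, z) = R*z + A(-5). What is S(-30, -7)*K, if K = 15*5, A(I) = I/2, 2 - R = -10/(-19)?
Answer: -36525/38 ≈ -961.18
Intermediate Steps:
R = 28/19 (R = 2 - (-10)/(-19) = 2 - (-10)*(-1)/19 = 2 - 1*10/19 = 2 - 10/19 = 28/19 ≈ 1.4737)
A(I) = I/2 (A(I) = I*(1/2) = I/2)
S(l, z) = -5/2 + 28*z/19 (S(l, z) = 28*z/19 + (1/2)*(-5) = 28*z/19 - 5/2 = -5/2 + 28*z/19)
K = 75
S(-30, -7)*K = (-5/2 + (28/19)*(-7))*75 = (-5/2 - 196/19)*75 = -487/38*75 = -36525/38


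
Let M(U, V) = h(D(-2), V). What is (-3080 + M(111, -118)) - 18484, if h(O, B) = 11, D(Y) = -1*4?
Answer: -21553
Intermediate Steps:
D(Y) = -4
M(U, V) = 11
(-3080 + M(111, -118)) - 18484 = (-3080 + 11) - 18484 = -3069 - 18484 = -21553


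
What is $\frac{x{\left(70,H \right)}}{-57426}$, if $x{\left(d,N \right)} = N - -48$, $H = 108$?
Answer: $- \frac{26}{9571} \approx -0.0027165$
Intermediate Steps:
$x{\left(d,N \right)} = 48 + N$ ($x{\left(d,N \right)} = N + 48 = 48 + N$)
$\frac{x{\left(70,H \right)}}{-57426} = \frac{48 + 108}{-57426} = 156 \left(- \frac{1}{57426}\right) = - \frac{26}{9571}$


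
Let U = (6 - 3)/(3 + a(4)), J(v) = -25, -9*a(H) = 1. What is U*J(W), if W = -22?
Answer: -675/26 ≈ -25.962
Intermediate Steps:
a(H) = -⅑ (a(H) = -⅑*1 = -⅑)
U = 27/26 (U = (6 - 3)/(3 - ⅑) = 3/(26/9) = 3*(9/26) = 27/26 ≈ 1.0385)
U*J(W) = (27/26)*(-25) = -675/26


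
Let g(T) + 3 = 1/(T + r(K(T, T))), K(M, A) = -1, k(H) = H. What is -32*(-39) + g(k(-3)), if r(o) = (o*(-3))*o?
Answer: 7469/6 ≈ 1244.8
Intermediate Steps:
r(o) = -3*o**2 (r(o) = (-3*o)*o = -3*o**2)
g(T) = -3 + 1/(-3 + T) (g(T) = -3 + 1/(T - 3*(-1)**2) = -3 + 1/(T - 3*1) = -3 + 1/(T - 3) = -3 + 1/(-3 + T))
-32*(-39) + g(k(-3)) = -32*(-39) + (10 - 3*(-3))/(-3 - 3) = 1248 + (10 + 9)/(-6) = 1248 - 1/6*19 = 1248 - 19/6 = 7469/6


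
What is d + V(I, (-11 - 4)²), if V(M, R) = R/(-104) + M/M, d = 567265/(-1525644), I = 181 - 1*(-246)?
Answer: -60899621/39666744 ≈ -1.5353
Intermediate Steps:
I = 427 (I = 181 + 246 = 427)
d = -567265/1525644 (d = 567265*(-1/1525644) = -567265/1525644 ≈ -0.37182)
V(M, R) = 1 - R/104 (V(M, R) = R*(-1/104) + 1 = -R/104 + 1 = 1 - R/104)
d + V(I, (-11 - 4)²) = -567265/1525644 + (1 - (-11 - 4)²/104) = -567265/1525644 + (1 - 1/104*(-15)²) = -567265/1525644 + (1 - 1/104*225) = -567265/1525644 + (1 - 225/104) = -567265/1525644 - 121/104 = -60899621/39666744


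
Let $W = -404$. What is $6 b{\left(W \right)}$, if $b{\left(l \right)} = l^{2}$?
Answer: $979296$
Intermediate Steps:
$6 b{\left(W \right)} = 6 \left(-404\right)^{2} = 6 \cdot 163216 = 979296$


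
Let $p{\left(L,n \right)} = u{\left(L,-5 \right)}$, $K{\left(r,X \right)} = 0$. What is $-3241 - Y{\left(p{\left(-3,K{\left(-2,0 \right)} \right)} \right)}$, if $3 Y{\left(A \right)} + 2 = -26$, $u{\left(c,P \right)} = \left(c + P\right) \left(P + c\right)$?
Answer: $- \frac{9695}{3} \approx -3231.7$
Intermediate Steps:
$u{\left(c,P \right)} = \left(P + c\right)^{2}$ ($u{\left(c,P \right)} = \left(P + c\right) \left(P + c\right) = \left(P + c\right)^{2}$)
$p{\left(L,n \right)} = \left(-5 + L\right)^{2}$
$Y{\left(A \right)} = - \frac{28}{3}$ ($Y{\left(A \right)} = - \frac{2}{3} + \frac{1}{3} \left(-26\right) = - \frac{2}{3} - \frac{26}{3} = - \frac{28}{3}$)
$-3241 - Y{\left(p{\left(-3,K{\left(-2,0 \right)} \right)} \right)} = -3241 - - \frac{28}{3} = -3241 + \frac{28}{3} = - \frac{9695}{3}$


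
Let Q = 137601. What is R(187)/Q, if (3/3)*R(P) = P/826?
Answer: 187/113658426 ≈ 1.6453e-6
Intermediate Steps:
R(P) = P/826
R(187)/Q = ((1/826)*187)/137601 = (187/826)*(1/137601) = 187/113658426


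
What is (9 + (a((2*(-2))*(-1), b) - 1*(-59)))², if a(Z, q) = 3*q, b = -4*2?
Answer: 1936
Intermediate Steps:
b = -8
(9 + (a((2*(-2))*(-1), b) - 1*(-59)))² = (9 + (3*(-8) - 1*(-59)))² = (9 + (-24 + 59))² = (9 + 35)² = 44² = 1936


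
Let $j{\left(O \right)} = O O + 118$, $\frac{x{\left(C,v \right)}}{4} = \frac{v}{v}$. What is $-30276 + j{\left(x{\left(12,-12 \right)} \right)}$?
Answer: $-30142$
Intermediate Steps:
$x{\left(C,v \right)} = 4$ ($x{\left(C,v \right)} = 4 \frac{v}{v} = 4 \cdot 1 = 4$)
$j{\left(O \right)} = 118 + O^{2}$ ($j{\left(O \right)} = O^{2} + 118 = 118 + O^{2}$)
$-30276 + j{\left(x{\left(12,-12 \right)} \right)} = -30276 + \left(118 + 4^{2}\right) = -30276 + \left(118 + 16\right) = -30276 + 134 = -30142$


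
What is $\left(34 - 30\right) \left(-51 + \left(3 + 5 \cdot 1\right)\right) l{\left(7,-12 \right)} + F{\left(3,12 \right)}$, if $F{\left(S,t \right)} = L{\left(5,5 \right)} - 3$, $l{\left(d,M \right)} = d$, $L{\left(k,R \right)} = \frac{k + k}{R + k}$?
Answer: $-1206$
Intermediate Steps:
$L{\left(k,R \right)} = \frac{2 k}{R + k}$
$F{\left(S,t \right)} = -2$ ($F{\left(S,t \right)} = 2 \cdot 5 \frac{1}{5 + 5} - 3 = 2 \cdot 5 \cdot \frac{1}{10} - 3 = 1 - 3 = -2$)
$\left(34 - 30\right) \left(-51 + \left(3 + 5 \cdot 1\right)\right) l{\left(7,-12 \right)} + F{\left(3,12 \right)} = \left(34 - 30\right) \left(-51 + \left(3 + 5 \cdot 1\right)\right) 7 - 2 = 4 \left(-51 + \left(3 + 5\right)\right) 7 - 2 = 4 \left(-51 + 8\right) 7 - 2 = 4 \left(-43\right) 7 - 2 = \left(-172\right) 7 - 2 = -1204 - 2 = -1206$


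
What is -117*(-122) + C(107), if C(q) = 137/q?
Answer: 1527455/107 ≈ 14275.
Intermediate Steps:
-117*(-122) + C(107) = -117*(-122) + 137/107 = 14274 + 137*(1/107) = 14274 + 137/107 = 1527455/107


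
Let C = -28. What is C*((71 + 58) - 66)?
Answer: -1764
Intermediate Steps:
C*((71 + 58) - 66) = -28*((71 + 58) - 66) = -28*(129 - 66) = -28*63 = -1764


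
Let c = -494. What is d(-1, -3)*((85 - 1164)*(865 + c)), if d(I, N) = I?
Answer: 400309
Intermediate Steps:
d(-1, -3)*((85 - 1164)*(865 + c)) = -(85 - 1164)*(865 - 494) = -(-1079)*371 = -1*(-400309) = 400309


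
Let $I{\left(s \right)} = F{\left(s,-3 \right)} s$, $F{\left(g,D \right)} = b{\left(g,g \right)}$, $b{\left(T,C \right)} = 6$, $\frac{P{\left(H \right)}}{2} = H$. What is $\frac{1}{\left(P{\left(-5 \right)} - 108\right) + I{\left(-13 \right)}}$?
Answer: $- \frac{1}{196} \approx -0.005102$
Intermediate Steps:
$P{\left(H \right)} = 2 H$
$F{\left(g,D \right)} = 6$
$I{\left(s \right)} = 6 s$
$\frac{1}{\left(P{\left(-5 \right)} - 108\right) + I{\left(-13 \right)}} = \frac{1}{\left(2 \left(-5\right) - 108\right) + 6 \left(-13\right)} = \frac{1}{\left(-10 - 108\right) - 78} = \frac{1}{-118 - 78} = \frac{1}{-196} = - \frac{1}{196}$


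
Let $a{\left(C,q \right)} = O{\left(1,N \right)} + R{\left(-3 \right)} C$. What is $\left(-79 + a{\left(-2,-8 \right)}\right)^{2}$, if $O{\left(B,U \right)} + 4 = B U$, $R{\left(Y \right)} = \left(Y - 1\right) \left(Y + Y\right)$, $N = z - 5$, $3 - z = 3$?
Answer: $18496$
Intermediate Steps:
$z = 0$ ($z = 3 - 3 = 0$)
$N = -5$ ($N = 0 - 5 = -5$)
$R{\left(Y \right)} = 2 Y \left(-1 + Y\right)$ ($R{\left(Y \right)} = \left(-1 + Y\right) 2 Y = 2 Y \left(-1 + Y\right)$)
$O{\left(B,U \right)} = -4 + B U$
$a{\left(C,q \right)} = -9 + 24 C$ ($a{\left(C,q \right)} = \left(-4 + 1 \left(-5\right)\right) + 2 \left(-3\right) \left(-1 - 3\right) C = \left(-4 - 5\right) + 2 \left(-3\right) \left(-4\right) C = -9 + 24 C$)
$\left(-79 + a{\left(-2,-8 \right)}\right)^{2} = \left(-79 + \left(-9 + 24 \left(-2\right)\right)\right)^{2} = \left(-79 - 57\right)^{2} = \left(-136\right)^{2} = 18496$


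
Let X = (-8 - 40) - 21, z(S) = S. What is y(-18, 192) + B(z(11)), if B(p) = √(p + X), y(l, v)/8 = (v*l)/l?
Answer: 1536 + I*√58 ≈ 1536.0 + 7.6158*I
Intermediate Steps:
y(l, v) = 8*v (y(l, v) = 8*((v*l)/l) = 8*((l*v)/l) = 8*v)
X = -69 (X = -48 - 21 = -69)
B(p) = √(-69 + p) (B(p) = √(p - 69) = √(-69 + p))
y(-18, 192) + B(z(11)) = 8*192 + √(-69 + 11) = 1536 + √(-58) = 1536 + I*√58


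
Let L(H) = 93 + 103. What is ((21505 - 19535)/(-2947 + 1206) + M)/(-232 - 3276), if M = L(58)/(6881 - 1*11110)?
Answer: 4336183/12914156506 ≈ 0.00033577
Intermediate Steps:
L(H) = 196
M = -196/4229 (M = 196/(6881 - 1*11110) = 196/(6881 - 11110) = 196/(-4229) = 196*(-1/4229) = -196/4229 ≈ -0.046347)
((21505 - 19535)/(-2947 + 1206) + M)/(-232 - 3276) = ((21505 - 19535)/(-2947 + 1206) - 196/4229)/(-232 - 3276) = (1970/(-1741) - 196/4229)/(-3508) = (1970*(-1/1741) - 196/4229)*(-1/3508) = (-1970/1741 - 196/4229)*(-1/3508) = -8672366/7362689*(-1/3508) = 4336183/12914156506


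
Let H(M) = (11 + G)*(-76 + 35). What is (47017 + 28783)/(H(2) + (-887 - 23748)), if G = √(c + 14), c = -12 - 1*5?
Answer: -633839600/209770813 + 3107800*I*√3/629312439 ≈ -3.0216 + 0.0085536*I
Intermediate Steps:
c = -17 (c = -12 - 5 = -17)
G = I*√3 (G = √(-17 + 14) = √(-3) = I*√3 ≈ 1.732*I)
H(M) = -451 - 41*I*√3 (H(M) = (11 + I*√3)*(-76 + 35) = (11 + I*√3)*(-41) = -451 - 41*I*√3)
(47017 + 28783)/(H(2) + (-887 - 23748)) = (47017 + 28783)/((-451 - 41*I*√3) + (-887 - 23748)) = 75800/((-451 - 41*I*√3) - 24635) = 75800/(-25086 - 41*I*√3)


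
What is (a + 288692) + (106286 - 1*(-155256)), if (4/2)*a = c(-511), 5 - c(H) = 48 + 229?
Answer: 550098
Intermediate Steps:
c(H) = -272 (c(H) = 5 - (48 + 229) = 5 - 1*277 = 5 - 277 = -272)
a = -136 (a = (1/2)*(-272) = -136)
(a + 288692) + (106286 - 1*(-155256)) = (-136 + 288692) + (106286 - 1*(-155256)) = 288556 + (106286 + 155256) = 288556 + 261542 = 550098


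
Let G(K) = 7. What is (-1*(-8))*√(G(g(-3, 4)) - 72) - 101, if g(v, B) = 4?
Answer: -101 + 8*I*√65 ≈ -101.0 + 64.498*I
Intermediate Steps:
(-1*(-8))*√(G(g(-3, 4)) - 72) - 101 = (-1*(-8))*√(7 - 72) - 101 = 8*√(-65) - 101 = 8*(I*√65) - 101 = 8*I*√65 - 101 = -101 + 8*I*√65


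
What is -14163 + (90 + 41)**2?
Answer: 2998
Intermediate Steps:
-14163 + (90 + 41)**2 = -14163 + 131**2 = -14163 + 17161 = 2998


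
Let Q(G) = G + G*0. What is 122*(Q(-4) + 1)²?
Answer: 1098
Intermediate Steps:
Q(G) = G (Q(G) = G + 0 = G)
122*(Q(-4) + 1)² = 122*(-4 + 1)² = 122*(-3)² = 122*9 = 1098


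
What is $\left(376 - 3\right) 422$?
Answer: $157406$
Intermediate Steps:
$\left(376 - 3\right) 422 = 373 \cdot 422 = 157406$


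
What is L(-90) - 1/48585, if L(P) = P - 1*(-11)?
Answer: -3838216/48585 ≈ -79.000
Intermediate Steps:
L(P) = 11 + P (L(P) = P + 11 = 11 + P)
L(-90) - 1/48585 = (11 - 90) - 1/48585 = -79 - 1*1/48585 = -79 - 1/48585 = -3838216/48585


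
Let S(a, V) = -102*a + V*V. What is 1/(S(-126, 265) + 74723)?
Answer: 1/157800 ≈ 6.3371e-6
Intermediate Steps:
S(a, V) = V**2 - 102*a (S(a, V) = -102*a + V**2 = V**2 - 102*a)
1/(S(-126, 265) + 74723) = 1/((265**2 - 102*(-126)) + 74723) = 1/((70225 + 12852) + 74723) = 1/(83077 + 74723) = 1/157800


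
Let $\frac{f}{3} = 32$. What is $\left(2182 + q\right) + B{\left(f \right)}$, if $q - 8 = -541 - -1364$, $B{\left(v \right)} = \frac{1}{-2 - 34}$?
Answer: $\frac{108467}{36} \approx 3013.0$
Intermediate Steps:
$f = 96$ ($f = 3 \cdot 32 = 96$)
$B{\left(v \right)} = - \frac{1}{36}$ ($B{\left(v \right)} = \frac{1}{-36} = - \frac{1}{36}$)
$q = 831$ ($q = 8 - -823 = 8 + \left(-541 + 1364\right) = 8 + 823 = 831$)
$\left(2182 + q\right) + B{\left(f \right)} = \left(2182 + 831\right) - \frac{1}{36} = 3013 - \frac{1}{36} = \frac{108467}{36}$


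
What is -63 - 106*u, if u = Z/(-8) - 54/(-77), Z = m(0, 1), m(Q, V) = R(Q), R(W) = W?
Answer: -10575/77 ≈ -137.34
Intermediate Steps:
m(Q, V) = Q
Z = 0
u = 54/77 (u = 0/(-8) - 54/(-77) = 0*(-⅛) - 54*(-1/77) = 0 + 54/77 = 54/77 ≈ 0.70130)
-63 - 106*u = -63 - 106*54/77 = -63 - 5724/77 = -10575/77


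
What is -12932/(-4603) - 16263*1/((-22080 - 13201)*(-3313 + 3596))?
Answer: 129194710025/45958759369 ≈ 2.8111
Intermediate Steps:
-12932/(-4603) - 16263*1/((-22080 - 13201)*(-3313 + 3596)) = -12932*(-1/4603) - 16263/((-35281*283)) = 12932/4603 - 16263/(-9984523) = 12932/4603 - 16263*(-1/9984523) = 12932/4603 + 16263/9984523 = 129194710025/45958759369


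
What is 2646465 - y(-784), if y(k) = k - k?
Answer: 2646465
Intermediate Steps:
y(k) = 0
2646465 - y(-784) = 2646465 - 1*0 = 2646465 + 0 = 2646465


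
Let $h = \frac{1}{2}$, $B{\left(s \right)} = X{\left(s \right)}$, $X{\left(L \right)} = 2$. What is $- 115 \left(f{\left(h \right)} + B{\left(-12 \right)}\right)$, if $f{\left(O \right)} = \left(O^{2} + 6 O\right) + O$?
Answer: $- \frac{2645}{4} \approx -661.25$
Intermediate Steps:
$B{\left(s \right)} = 2$
$h = \frac{1}{2} \approx 0.5$
$f{\left(O \right)} = O^{2} + 7 O$
$- 115 \left(f{\left(h \right)} + B{\left(-12 \right)}\right) = - 115 \left(\frac{7 + \frac{1}{2}}{2} + 2\right) = - 115 \left(\frac{1}{2} \cdot \frac{15}{2} + 2\right) = - 115 \left(\frac{15}{4} + 2\right) = \left(-115\right) \frac{23}{4} = - \frac{2645}{4}$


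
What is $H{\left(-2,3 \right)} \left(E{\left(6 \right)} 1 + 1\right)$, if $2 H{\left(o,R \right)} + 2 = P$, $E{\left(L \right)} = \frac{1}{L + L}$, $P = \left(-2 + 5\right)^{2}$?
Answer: $\frac{91}{24} \approx 3.7917$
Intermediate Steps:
$P = 9$ ($P = 3^{2} = 9$)
$E{\left(L \right)} = \frac{1}{2 L}$
$H{\left(o,R \right)} = \frac{7}{2}$ ($H{\left(o,R \right)} = -1 + \frac{1}{2} \cdot 9 = -1 + \frac{9}{2} = \frac{7}{2}$)
$H{\left(-2,3 \right)} \left(E{\left(6 \right)} 1 + 1\right) = \frac{7 \left(\frac{1}{2 \cdot 6} \cdot 1 + 1\right)}{2} = \frac{7 \left(\frac{1}{2} \cdot \frac{1}{6} \cdot 1 + 1\right)}{2} = \frac{7 \left(\frac{1}{12} \cdot 1 + 1\right)}{2} = \frac{7 \left(\frac{1}{12} + 1\right)}{2} = \frac{7}{2} \cdot \frac{13}{12} = \frac{91}{24}$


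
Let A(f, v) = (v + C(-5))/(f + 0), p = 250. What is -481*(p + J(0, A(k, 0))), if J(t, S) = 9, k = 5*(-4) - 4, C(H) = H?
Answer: -124579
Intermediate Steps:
k = -24 (k = -20 - 4 = -24)
A(f, v) = (-5 + v)/f (A(f, v) = (v - 5)/(f + 0) = (-5 + v)/f)
-481*(p + J(0, A(k, 0))) = -481*(250 + 9) = -481*259 = -124579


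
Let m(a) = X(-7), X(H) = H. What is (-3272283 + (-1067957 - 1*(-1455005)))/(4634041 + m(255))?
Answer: -961745/1544678 ≈ -0.62262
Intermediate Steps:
m(a) = -7
(-3272283 + (-1067957 - 1*(-1455005)))/(4634041 + m(255)) = (-3272283 + (-1067957 - 1*(-1455005)))/(4634041 - 7) = (-3272283 + (-1067957 + 1455005))/4634034 = (-3272283 + 387048)*(1/4634034) = -2885235*1/4634034 = -961745/1544678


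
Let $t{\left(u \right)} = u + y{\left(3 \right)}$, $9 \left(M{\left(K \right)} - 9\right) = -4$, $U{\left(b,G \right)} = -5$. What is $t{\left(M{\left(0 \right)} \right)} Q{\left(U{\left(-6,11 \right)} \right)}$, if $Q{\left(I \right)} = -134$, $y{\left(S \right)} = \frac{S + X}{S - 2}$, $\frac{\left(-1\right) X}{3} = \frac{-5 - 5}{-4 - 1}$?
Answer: $- \frac{6700}{9} \approx -744.44$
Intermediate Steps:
$X = -6$ ($X = - 3 \frac{-5 - 5}{-4 - 1} = - 3 \left(- \frac{10}{-5}\right) = - 3 \left(\left(-10\right) \left(- \frac{1}{5}\right)\right) = \left(-3\right) 2 = -6$)
$y{\left(S \right)} = \frac{-6 + S}{-2 + S}$ ($y{\left(S \right)} = \frac{S - 6}{S - 2} = \frac{-6 + S}{-2 + S}$)
$M{\left(K \right)} = \frac{77}{9}$ ($M{\left(K \right)} = 9 + \frac{1}{9} \left(-4\right) = 9 - \frac{4}{9} = \frac{77}{9}$)
$t{\left(u \right)} = -3 + u$ ($t{\left(u \right)} = u + \frac{-6 + 3}{-2 + 3} = u + 1^{-1} \left(-3\right) = u + 1 \left(-3\right) = u - 3 = -3 + u$)
$t{\left(M{\left(0 \right)} \right)} Q{\left(U{\left(-6,11 \right)} \right)} = \left(-3 + \frac{77}{9}\right) \left(-134\right) = \frac{50}{9} \left(-134\right) = - \frac{6700}{9}$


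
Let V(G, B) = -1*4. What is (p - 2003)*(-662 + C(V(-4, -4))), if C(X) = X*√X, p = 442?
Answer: 1033382 + 12488*I ≈ 1.0334e+6 + 12488.0*I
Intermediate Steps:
V(G, B) = -4
C(X) = X^(3/2)
(p - 2003)*(-662 + C(V(-4, -4))) = (442 - 2003)*(-662 + (-4)^(3/2)) = -1561*(-662 - 8*I) = 1033382 + 12488*I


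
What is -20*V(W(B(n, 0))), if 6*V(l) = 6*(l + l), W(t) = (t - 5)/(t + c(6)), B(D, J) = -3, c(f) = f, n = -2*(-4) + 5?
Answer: 320/3 ≈ 106.67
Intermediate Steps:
n = 13 (n = 8 + 5 = 13)
W(t) = (-5 + t)/(6 + t) (W(t) = (t - 5)/(t + 6) = (-5 + t)/(6 + t))
V(l) = 2*l (V(l) = (6*(l + l))/6 = (6*(2*l))/6 = (12*l)/6 = 2*l)
-20*V(W(B(n, 0))) = -40*(-5 - 3)/(6 - 3) = -40*-8/3 = -40*(⅓)*(-8) = -40*(-8)/3 = -20*(-16/3) = 320/3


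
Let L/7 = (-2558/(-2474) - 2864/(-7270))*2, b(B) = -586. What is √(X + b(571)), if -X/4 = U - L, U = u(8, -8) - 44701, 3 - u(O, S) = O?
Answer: √3605315890070928230/4496495 ≈ 422.28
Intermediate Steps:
u(O, S) = 3 - O
L = 89887686/4496495 (L = 7*((-2558/(-2474) - 2864/(-7270))*2) = 7*((-2558*(-1/2474) - 2864*(-1/7270))*2) = 7*((1279/1237 + 1432/3635)*2) = 7*((6420549/4496495)*2) = 7*(12841098/4496495) = 89887686/4496495 ≈ 19.991)
U = -44706 (U = (3 - 1*8) - 44701 = (3 - 8) - 44701 = -5 - 44701 = -44706)
X = 804440772624/4496495 (X = -4*(-44706 - 1*89887686/4496495) = -4*(-44706 - 89887686/4496495) = -4*(-201110193156/4496495) = 804440772624/4496495 ≈ 1.7890e+5)
√(X + b(571)) = √(804440772624/4496495 - 586) = √(801805826554/4496495) = √3605315890070928230/4496495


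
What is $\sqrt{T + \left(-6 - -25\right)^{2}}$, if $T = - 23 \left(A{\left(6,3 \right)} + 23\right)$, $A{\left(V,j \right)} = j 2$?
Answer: $3 i \sqrt{34} \approx 17.493 i$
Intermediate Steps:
$A{\left(V,j \right)} = 2 j$
$T = -667$ ($T = - 23 \left(2 \cdot 3 + 23\right) = - 23 \left(6 + 23\right) = \left(-23\right) 29 = -667$)
$\sqrt{T + \left(-6 - -25\right)^{2}} = \sqrt{-667 + \left(-6 - -25\right)^{2}} = \sqrt{-667 + \left(-6 + 25\right)^{2}} = \sqrt{-667 + 19^{2}} = \sqrt{-667 + 361} = \sqrt{-306} = 3 i \sqrt{34}$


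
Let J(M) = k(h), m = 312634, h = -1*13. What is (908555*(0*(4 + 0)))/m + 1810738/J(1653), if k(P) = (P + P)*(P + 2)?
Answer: 905369/143 ≈ 6331.3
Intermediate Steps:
h = -13
k(P) = 2*P*(2 + P) (k(P) = (2*P)*(2 + P) = 2*P*(2 + P))
J(M) = 286 (J(M) = 2*(-13)*(2 - 13) = 2*(-13)*(-11) = 286)
(908555*(0*(4 + 0)))/m + 1810738/J(1653) = (908555*(0*(4 + 0)))/312634 + 1810738/286 = (908555*(0*4))*(1/312634) + 1810738*(1/286) = (908555*0)*(1/312634) + 905369/143 = 0*(1/312634) + 905369/143 = 0 + 905369/143 = 905369/143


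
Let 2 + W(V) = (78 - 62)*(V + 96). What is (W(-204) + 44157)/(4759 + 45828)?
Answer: 42427/50587 ≈ 0.83869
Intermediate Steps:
W(V) = 1534 + 16*V (W(V) = -2 + (78 - 62)*(V + 96) = -2 + 16*(96 + V) = -2 + (1536 + 16*V) = 1534 + 16*V)
(W(-204) + 44157)/(4759 + 45828) = ((1534 + 16*(-204)) + 44157)/(4759 + 45828) = ((1534 - 3264) + 44157)/50587 = (-1730 + 44157)*(1/50587) = 42427*(1/50587) = 42427/50587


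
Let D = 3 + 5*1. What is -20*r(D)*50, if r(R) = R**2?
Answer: -64000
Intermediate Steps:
D = 8 (D = 3 + 5 = 8)
-20*r(D)*50 = -20*8**2*50 = -20*64*50 = -1280*50 = -64000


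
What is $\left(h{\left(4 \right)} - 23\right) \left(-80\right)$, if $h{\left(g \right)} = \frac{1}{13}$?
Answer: $\frac{23840}{13} \approx 1833.8$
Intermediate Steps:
$h{\left(g \right)} = \frac{1}{13}$
$\left(h{\left(4 \right)} - 23\right) \left(-80\right) = \left(\frac{1}{13} - 23\right) \left(-80\right) = \left(- \frac{298}{13}\right) \left(-80\right) = \frac{23840}{13}$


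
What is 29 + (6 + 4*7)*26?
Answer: 913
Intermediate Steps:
29 + (6 + 4*7)*26 = 29 + (6 + 28)*26 = 29 + 34*26 = 29 + 884 = 913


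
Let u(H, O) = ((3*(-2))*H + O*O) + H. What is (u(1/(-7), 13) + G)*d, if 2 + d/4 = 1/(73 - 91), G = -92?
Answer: -40256/63 ≈ -638.98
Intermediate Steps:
u(H, O) = O² - 5*H (u(H, O) = (-6*H + O²) + H = (O² - 6*H) + H = O² - 5*H)
d = -74/9 (d = -8 + 4/(73 - 91) = -8 + 4/(-18) = -8 + 4*(-1/18) = -8 - 2/9 = -74/9 ≈ -8.2222)
(u(1/(-7), 13) + G)*d = ((13² - 5/(-7)) - 92)*(-74/9) = ((169 - 5*(-⅐)) - 92)*(-74/9) = ((169 + 5/7) - 92)*(-74/9) = (1188/7 - 92)*(-74/9) = (544/7)*(-74/9) = -40256/63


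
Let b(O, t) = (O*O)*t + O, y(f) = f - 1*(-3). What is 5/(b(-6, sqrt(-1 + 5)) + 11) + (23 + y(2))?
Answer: 2161/77 ≈ 28.065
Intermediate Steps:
y(f) = 3 + f (y(f) = f + 3 = 3 + f)
b(O, t) = O + t*O**2 (b(O, t) = O**2*t + O = t*O**2 + O = O + t*O**2)
5/(b(-6, sqrt(-1 + 5)) + 11) + (23 + y(2)) = 5/(-6*(1 - 6*sqrt(-1 + 5)) + 11) + (23 + (3 + 2)) = 5/(-6*(1 - 6*sqrt(4)) + 11) + (23 + 5) = 5/(-6*(1 - 6*2) + 11) + 28 = 5/(-6*(1 - 12) + 11) + 28 = 5/(-6*(-11) + 11) + 28 = 5/(66 + 11) + 28 = 5/77 + 28 = 2161/77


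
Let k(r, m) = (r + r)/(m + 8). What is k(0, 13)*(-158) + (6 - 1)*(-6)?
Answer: -30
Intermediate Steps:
k(r, m) = 2*r/(8 + m) (k(r, m) = (2*r)/(8 + m) = 2*r/(8 + m))
k(0, 13)*(-158) + (6 - 1)*(-6) = (2*0/(8 + 13))*(-158) + (6 - 1)*(-6) = (2*0/21)*(-158) + 5*(-6) = (2*0*(1/21))*(-158) - 30 = 0*(-158) - 30 = 0 - 30 = -30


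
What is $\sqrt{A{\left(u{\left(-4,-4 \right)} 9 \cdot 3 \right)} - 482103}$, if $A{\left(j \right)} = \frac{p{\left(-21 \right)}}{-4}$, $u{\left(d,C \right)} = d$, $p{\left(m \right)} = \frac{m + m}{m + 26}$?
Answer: $\frac{i \sqrt{48210090}}{10} \approx 694.33 i$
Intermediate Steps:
$p{\left(m \right)} = \frac{2 m}{26 + m}$
$A{\left(j \right)} = \frac{21}{10}$ ($A{\left(j \right)} = \frac{2 \left(-21\right) \frac{1}{26 - 21}}{-4} = 2 \left(-21\right) \frac{1}{5} \left(- \frac{1}{4}\right) = \left(- \frac{42}{5}\right) \left(- \frac{1}{4}\right) = \frac{21}{10}$)
$\sqrt{A{\left(u{\left(-4,-4 \right)} 9 \cdot 3 \right)} - 482103} = \sqrt{\frac{21}{10} - 482103} = \sqrt{- \frac{4821009}{10}} = \frac{i \sqrt{48210090}}{10}$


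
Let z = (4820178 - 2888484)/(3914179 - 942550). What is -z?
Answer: -643898/990543 ≈ -0.65005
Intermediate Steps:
z = 643898/990543 (z = 1931694/2971629 = 1931694*(1/2971629) = 643898/990543 ≈ 0.65005)
-z = -1*643898/990543 = -643898/990543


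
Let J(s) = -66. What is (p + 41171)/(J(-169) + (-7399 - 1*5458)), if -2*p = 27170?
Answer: -27586/12923 ≈ -2.1346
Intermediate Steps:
p = -13585 (p = -1/2*27170 = -13585)
(p + 41171)/(J(-169) + (-7399 - 1*5458)) = (-13585 + 41171)/(-66 + (-7399 - 1*5458)) = 27586/(-66 + (-7399 - 5458)) = 27586/(-66 - 12857) = 27586/(-12923) = 27586*(-1/12923) = -27586/12923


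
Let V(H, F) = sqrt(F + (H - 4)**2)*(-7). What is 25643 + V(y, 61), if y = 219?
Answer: 25643 - 7*sqrt(46286) ≈ 24137.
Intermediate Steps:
V(H, F) = -7*sqrt(F + (-4 + H)**2) (V(H, F) = sqrt(F + (-4 + H)**2)*(-7) = -7*sqrt(F + (-4 + H)**2))
25643 + V(y, 61) = 25643 - 7*sqrt(61 + (-4 + 219)**2) = 25643 - 7*sqrt(61 + 215**2) = 25643 - 7*sqrt(61 + 46225) = 25643 - 7*sqrt(46286)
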